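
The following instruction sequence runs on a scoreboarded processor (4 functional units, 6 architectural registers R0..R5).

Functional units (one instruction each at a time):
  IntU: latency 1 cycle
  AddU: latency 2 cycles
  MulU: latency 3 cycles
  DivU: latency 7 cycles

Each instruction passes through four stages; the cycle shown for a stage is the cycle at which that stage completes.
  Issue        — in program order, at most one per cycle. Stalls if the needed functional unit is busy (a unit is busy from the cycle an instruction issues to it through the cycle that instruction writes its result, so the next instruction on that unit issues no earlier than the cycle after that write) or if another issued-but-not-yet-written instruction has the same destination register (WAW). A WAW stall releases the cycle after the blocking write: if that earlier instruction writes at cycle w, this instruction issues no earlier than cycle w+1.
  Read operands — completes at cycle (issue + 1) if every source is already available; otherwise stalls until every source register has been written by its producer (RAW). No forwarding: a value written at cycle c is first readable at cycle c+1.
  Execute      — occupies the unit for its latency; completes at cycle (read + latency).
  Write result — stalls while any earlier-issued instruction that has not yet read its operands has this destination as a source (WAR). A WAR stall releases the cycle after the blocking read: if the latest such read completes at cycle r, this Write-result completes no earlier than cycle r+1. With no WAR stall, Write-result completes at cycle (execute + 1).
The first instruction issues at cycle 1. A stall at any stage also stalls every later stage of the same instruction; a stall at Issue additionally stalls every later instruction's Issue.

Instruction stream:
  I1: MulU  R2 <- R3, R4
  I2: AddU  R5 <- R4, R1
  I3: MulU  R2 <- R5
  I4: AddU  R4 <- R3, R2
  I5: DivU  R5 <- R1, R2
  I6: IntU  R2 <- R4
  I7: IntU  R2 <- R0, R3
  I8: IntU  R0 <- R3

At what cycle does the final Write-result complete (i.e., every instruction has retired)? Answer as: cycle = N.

cycle = 27

  I1 | 1 | 2 | 5 | 6
  I2 | 2 | 3 | 5 | 6
  I3 | 7 | 8 | 11 | 12   struct: MulU busy until I1 writes@6
  I4 | 8 | 13 | 15 | 16   RAW R2: wait I3 write@12
  I5 | 9 | 13 | 20 | 21   RAW R2: wait I3 write@12
  I6 | 13 | 17 | 18 | 19   WAW R2: wait I3 write@12 · RAW R4: wait I4 write@16
  I7 | 20 | 21 | 22 | 23   struct: IntU busy until I6 writes@19
  I8 | 24 | 25 | 26 | 27   struct: IntU busy until I7 writes@23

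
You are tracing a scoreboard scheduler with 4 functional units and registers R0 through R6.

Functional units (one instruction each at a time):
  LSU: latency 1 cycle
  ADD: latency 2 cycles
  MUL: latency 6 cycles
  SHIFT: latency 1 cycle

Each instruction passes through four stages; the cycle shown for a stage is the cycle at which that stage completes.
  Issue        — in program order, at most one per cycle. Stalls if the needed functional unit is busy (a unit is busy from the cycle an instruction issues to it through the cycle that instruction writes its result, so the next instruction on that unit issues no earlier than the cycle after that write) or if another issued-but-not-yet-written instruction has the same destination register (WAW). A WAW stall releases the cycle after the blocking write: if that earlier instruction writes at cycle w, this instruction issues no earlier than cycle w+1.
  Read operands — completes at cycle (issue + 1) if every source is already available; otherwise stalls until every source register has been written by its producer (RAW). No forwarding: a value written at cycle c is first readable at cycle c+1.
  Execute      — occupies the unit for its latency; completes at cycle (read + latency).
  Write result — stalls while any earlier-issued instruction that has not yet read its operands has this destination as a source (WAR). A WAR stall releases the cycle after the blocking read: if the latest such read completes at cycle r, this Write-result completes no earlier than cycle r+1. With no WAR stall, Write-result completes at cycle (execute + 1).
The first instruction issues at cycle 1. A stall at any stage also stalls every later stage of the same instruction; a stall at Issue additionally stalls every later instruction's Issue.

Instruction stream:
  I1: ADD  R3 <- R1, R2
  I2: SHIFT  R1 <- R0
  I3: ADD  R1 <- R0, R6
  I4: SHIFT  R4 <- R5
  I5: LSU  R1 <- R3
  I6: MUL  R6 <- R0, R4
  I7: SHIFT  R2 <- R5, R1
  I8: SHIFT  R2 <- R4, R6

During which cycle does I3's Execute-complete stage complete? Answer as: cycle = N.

cycle = 9

[I1] 1/2/4/5
[I2] 2/3/4/5
[I3] 6/7/9/10  (WAW R1: wait I2 write@5)
[I4] 7/8/9/10
[I5] 11/12/13/14  (WAW R1: wait I3 write@10)
[I6] 12/13/19/20
[I7] 13/15/16/17  (RAW R1: wait I5 write@14)
[I8] 18/21/22/23  (struct: SHIFT busy until I7 writes@17; RAW R6: wait I6 write@20)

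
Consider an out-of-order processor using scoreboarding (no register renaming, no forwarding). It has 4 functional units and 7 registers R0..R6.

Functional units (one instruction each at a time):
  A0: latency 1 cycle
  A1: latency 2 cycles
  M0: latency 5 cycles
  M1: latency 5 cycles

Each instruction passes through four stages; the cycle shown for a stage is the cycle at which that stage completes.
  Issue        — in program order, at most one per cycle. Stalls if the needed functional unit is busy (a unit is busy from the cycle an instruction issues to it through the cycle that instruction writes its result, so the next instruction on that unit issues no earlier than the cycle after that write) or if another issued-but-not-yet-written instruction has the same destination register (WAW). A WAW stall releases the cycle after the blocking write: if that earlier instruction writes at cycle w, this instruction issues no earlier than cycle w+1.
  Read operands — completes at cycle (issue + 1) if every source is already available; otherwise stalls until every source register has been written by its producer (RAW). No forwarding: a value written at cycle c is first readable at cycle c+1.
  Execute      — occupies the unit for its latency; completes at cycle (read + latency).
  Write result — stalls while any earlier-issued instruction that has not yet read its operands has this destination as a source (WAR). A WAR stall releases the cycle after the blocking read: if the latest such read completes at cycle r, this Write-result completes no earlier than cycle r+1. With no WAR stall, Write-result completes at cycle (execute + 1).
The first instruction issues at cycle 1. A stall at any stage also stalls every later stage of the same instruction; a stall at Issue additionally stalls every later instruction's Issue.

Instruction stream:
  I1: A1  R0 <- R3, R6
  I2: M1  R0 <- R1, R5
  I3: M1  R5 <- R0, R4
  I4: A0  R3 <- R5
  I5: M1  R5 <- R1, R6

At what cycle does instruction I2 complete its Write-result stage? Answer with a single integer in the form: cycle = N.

[I1] 1/2/4/5
[I2] 6/7/12/13  (WAW R0: wait I1 write@5)
[I3] 14/15/20/21  (struct: M1 busy until I2 writes@13)
[I4] 15/22/23/24  (RAW R5: wait I3 write@21)
[I5] 22/23/28/29  (struct: M1 busy until I3 writes@21)

cycle = 13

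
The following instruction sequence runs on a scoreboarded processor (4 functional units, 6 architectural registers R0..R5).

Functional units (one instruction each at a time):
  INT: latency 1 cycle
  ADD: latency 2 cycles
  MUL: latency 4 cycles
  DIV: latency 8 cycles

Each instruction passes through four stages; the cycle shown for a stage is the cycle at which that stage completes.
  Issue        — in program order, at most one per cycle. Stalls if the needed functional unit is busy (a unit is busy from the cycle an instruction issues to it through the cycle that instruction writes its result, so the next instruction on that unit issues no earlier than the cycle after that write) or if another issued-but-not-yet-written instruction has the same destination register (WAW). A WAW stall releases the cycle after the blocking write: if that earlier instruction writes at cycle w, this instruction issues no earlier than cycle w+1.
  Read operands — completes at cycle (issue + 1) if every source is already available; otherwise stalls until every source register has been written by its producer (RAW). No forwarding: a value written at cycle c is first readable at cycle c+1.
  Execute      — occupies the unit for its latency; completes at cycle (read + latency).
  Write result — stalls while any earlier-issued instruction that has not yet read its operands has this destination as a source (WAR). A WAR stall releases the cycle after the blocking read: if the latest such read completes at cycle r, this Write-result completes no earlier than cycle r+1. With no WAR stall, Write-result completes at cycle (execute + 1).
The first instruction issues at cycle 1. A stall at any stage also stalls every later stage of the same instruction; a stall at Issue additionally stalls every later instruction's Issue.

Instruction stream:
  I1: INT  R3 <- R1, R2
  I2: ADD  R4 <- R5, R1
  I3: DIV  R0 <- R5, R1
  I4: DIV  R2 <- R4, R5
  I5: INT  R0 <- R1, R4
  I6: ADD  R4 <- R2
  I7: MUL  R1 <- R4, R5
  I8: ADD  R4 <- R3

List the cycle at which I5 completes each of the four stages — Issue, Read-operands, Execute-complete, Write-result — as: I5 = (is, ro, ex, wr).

[I1] 1/2/3/4
[I2] 2/3/5/6
[I3] 3/4/12/13
[I4] 14/15/23/24  (struct: DIV busy until I3 writes@13)
[I5] 15/16/17/18
[I6] 16/25/27/28  (RAW R2: wait I4 write@24)
[I7] 17/29/33/34  (RAW R4: wait I6 write@28)
[I8] 29/30/32/33  (struct: ADD busy until I6 writes@28)

I5 = (15, 16, 17, 18)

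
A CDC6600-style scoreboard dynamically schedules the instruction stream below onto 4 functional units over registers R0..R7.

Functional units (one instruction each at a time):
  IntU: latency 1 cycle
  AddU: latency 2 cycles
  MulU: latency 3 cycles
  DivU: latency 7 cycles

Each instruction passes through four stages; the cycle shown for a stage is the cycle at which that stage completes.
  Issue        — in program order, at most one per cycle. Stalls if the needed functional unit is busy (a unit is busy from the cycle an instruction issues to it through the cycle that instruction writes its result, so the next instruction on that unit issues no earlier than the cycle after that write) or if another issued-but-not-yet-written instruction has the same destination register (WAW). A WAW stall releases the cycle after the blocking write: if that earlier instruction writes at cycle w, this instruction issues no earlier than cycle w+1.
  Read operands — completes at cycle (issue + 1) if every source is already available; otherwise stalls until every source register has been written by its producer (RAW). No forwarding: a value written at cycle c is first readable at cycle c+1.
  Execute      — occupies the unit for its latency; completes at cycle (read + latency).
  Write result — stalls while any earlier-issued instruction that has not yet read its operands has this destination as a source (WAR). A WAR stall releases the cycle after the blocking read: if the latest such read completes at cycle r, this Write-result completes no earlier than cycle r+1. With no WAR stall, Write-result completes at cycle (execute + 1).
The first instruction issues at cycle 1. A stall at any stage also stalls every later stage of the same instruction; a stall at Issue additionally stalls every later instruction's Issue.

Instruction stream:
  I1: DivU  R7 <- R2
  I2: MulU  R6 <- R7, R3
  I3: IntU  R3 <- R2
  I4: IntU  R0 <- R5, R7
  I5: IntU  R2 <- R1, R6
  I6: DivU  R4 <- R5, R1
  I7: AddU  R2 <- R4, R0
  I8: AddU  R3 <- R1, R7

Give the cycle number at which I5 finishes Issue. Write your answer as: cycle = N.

c1: I1 dispatched to DivU
c2: I1 operands ready · I2 dispatched to MulU
c3: I3 dispatched to IntU
c4: I3 operands ready
c5: I3 complete
c9: I1 complete
c10: R7←I1
c11: I2 operands ready
c12: R3←I3
c13: I4 dispatched to IntU
c14: I2 complete · I4 operands ready
c15: R6←I2 · I4 complete
c16: R0←I4
c17: I5 dispatched to IntU
c18: I5 operands ready · I6 dispatched to DivU
c19: I5 complete · I6 operands ready
c20: R2←I5
c21: I7 dispatched to AddU
c26: I6 complete
c27: R4←I6
c28: I7 operands ready
c30: I7 complete
c31: R2←I7
c32: I8 dispatched to AddU
c33: I8 operands ready
c35: I8 complete
c36: R3←I8

cycle = 17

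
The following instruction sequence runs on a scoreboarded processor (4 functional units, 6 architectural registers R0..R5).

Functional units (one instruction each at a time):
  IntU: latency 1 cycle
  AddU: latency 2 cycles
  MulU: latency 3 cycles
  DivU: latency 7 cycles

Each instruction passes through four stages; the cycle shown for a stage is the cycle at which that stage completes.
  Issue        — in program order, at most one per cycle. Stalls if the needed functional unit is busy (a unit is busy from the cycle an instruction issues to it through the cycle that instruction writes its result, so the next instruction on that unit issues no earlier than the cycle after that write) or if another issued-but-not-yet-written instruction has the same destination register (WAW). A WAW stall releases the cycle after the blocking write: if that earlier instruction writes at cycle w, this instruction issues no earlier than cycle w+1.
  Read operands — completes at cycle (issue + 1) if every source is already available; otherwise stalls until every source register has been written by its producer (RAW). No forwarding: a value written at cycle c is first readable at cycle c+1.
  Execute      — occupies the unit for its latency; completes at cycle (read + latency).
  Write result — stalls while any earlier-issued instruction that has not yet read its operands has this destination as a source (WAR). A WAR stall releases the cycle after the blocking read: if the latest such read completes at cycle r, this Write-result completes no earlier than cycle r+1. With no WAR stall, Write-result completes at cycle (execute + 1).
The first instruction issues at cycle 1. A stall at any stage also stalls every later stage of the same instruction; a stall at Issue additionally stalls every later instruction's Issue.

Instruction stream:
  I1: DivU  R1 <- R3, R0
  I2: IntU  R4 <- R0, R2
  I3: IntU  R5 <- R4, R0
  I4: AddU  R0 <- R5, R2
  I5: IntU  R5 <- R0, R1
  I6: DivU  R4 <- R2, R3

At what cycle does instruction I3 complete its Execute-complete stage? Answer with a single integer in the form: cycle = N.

cycle = 8

cycle 1: I1 dispatched to DivU
cycle 2: I1 operands ready | I2 dispatched to IntU
cycle 3: I2 operands ready
cycle 4: I2 complete
cycle 5: R4←I2
cycle 6: I3 dispatched to IntU
cycle 7: I3 operands ready | I4 dispatched to AddU
cycle 8: I3 complete
cycle 9: I1 complete | R5←I3
cycle 10: R1←I1 | I4 operands ready | I5 dispatched to IntU
cycle 11: I6 dispatched to DivU
cycle 12: I4 complete | I6 operands ready
cycle 13: R0←I4
cycle 14: I5 operands ready
cycle 15: I5 complete
cycle 16: R5←I5
cycle 19: I6 complete
cycle 20: R4←I6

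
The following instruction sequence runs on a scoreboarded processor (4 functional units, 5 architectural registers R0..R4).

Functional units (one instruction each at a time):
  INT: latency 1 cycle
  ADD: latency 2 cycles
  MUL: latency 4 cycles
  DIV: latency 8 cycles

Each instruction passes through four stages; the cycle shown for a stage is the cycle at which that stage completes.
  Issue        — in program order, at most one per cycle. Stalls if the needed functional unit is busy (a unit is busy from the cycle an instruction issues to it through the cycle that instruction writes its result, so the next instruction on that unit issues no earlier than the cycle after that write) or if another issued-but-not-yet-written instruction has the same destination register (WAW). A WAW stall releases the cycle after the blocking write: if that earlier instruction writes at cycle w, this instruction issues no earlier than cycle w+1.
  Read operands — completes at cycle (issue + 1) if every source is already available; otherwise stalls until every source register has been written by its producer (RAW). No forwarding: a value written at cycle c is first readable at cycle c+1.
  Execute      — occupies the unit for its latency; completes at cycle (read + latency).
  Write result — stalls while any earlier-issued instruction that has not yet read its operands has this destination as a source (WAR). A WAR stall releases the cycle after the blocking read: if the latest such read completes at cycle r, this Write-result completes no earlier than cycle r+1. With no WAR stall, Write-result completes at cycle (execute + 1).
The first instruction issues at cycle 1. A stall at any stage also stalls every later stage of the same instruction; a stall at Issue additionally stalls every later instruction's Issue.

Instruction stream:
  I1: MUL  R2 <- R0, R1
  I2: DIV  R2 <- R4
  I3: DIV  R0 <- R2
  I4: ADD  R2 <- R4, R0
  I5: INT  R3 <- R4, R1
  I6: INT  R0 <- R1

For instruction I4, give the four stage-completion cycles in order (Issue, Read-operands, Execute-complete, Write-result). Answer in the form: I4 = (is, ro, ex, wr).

I4 = (20, 30, 32, 33)

1) issue 1, read 2, done 6, write 7
2) issue 8, read 9, done 17, write 18  <WAW R2: wait I1 write@7>
3) issue 19, read 20, done 28, write 29  <struct: DIV busy until I2 writes@18>
4) issue 20, read 30, done 32, write 33  <RAW R0: wait I3 write@29>
5) issue 21, read 22, done 23, write 24
6) issue 30, read 31, done 32, write 33  <WAW R0: wait I3 write@29>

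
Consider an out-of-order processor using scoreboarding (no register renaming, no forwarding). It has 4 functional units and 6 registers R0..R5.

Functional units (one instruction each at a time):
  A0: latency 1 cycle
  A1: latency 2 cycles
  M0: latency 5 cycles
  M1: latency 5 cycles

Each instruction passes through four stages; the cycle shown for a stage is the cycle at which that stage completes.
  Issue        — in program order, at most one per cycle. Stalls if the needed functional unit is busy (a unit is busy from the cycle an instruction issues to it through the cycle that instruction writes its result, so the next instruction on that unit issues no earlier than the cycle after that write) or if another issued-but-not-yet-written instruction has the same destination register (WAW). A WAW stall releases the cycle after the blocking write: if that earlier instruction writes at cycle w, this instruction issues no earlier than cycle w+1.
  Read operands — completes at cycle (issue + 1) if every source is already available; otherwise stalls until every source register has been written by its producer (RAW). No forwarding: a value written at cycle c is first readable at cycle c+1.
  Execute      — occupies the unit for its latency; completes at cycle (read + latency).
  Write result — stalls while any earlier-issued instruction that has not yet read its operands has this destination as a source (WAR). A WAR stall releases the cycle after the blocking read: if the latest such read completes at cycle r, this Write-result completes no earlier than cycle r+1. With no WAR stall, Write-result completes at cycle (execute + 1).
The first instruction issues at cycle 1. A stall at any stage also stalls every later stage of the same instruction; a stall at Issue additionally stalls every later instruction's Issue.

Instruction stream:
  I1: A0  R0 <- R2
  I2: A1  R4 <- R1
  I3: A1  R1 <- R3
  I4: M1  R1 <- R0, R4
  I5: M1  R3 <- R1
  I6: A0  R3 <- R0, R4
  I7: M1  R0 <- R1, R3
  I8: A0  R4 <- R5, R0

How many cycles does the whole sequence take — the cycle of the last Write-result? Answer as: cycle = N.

t=1  I1 issues→A0
t=2  I1 reads; I2 issues→A1
t=3  I1 exec-done; I2 reads
t=4  I1 writes R0
t=5  I2 exec-done
t=6  I2 writes R4
t=7  I3 issues→A1
t=8  I3 reads
t=10  I3 exec-done
t=11  I3 writes R1
t=12  I4 issues→M1
t=13  I4 reads
t=18  I4 exec-done
t=19  I4 writes R1
t=20  I5 issues→M1
t=21  I5 reads
t=26  I5 exec-done
t=27  I5 writes R3
t=28  I6 issues→A0
t=29  I6 reads; I7 issues→M1
t=30  I6 exec-done
t=31  I6 writes R3
t=32  I7 reads; I8 issues→A0
t=37  I7 exec-done
t=38  I7 writes R0
t=39  I8 reads
t=40  I8 exec-done
t=41  I8 writes R4

cycle = 41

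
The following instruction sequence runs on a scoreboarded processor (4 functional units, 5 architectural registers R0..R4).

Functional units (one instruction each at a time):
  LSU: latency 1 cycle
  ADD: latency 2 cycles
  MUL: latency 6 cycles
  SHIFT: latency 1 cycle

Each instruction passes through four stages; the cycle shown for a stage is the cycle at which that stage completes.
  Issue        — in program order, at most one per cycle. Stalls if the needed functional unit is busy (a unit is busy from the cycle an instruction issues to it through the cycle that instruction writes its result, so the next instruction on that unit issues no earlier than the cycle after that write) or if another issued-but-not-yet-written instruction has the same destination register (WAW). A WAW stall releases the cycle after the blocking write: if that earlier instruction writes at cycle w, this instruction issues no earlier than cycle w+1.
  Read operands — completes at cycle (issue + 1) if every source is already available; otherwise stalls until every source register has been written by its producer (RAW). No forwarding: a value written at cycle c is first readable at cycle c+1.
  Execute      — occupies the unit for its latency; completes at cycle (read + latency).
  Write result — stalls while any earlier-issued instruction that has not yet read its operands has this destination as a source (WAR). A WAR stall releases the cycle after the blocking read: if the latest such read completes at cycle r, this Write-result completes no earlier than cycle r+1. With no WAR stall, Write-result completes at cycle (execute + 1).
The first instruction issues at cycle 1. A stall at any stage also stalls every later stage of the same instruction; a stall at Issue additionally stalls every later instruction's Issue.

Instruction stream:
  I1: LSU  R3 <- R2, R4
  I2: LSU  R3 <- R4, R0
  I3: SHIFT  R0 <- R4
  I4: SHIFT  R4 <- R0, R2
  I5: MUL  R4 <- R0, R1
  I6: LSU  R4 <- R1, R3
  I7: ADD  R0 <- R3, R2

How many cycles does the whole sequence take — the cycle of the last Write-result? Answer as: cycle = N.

I1 -> (1, 2, 3, 4)
I2 -> (5, 6, 7, 8)  // struct: LSU busy until I1 writes@4
I3 -> (6, 7, 8, 9)
I4 -> (10, 11, 12, 13)  // struct: SHIFT busy until I3 writes@9
I5 -> (14, 15, 21, 22)  // WAW R4: wait I4 write@13
I6 -> (23, 24, 25, 26)  // WAW R4: wait I5 write@22
I7 -> (24, 25, 27, 28)

cycle = 28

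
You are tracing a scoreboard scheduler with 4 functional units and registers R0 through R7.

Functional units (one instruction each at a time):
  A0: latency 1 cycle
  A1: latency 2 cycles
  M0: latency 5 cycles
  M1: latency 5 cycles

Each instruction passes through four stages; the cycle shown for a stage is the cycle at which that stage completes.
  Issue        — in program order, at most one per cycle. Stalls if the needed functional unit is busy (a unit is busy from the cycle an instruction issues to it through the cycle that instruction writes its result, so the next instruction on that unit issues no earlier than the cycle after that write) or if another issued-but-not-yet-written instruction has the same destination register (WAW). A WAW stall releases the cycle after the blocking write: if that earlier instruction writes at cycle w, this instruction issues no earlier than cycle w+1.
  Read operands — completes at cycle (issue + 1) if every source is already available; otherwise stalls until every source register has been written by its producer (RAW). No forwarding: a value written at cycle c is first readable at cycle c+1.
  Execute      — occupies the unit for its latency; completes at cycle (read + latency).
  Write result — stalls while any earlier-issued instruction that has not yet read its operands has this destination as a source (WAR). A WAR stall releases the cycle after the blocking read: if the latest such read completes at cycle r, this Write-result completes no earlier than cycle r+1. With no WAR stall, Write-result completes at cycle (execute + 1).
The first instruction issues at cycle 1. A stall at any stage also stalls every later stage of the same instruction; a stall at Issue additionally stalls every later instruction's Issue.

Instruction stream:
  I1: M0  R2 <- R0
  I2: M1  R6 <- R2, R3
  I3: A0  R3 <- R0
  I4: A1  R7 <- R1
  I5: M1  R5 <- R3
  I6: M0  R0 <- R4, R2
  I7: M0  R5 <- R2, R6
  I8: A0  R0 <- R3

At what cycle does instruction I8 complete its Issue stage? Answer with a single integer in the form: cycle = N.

cycle = 26

  I1 | 1 | 2 | 7 | 8
  I2 | 2 | 9 | 14 | 15   RAW R2: wait I1 write@8
  I3 | 3 | 4 | 5 | 10   WAR R3: wait I2 read@9
  I4 | 4 | 5 | 7 | 8
  I5 | 16 | 17 | 22 | 23   struct: M1 busy until I2 writes@15
  I6 | 17 | 18 | 23 | 24
  I7 | 25 | 26 | 31 | 32   struct: M0 busy until I6 writes@24
  I8 | 26 | 27 | 28 | 29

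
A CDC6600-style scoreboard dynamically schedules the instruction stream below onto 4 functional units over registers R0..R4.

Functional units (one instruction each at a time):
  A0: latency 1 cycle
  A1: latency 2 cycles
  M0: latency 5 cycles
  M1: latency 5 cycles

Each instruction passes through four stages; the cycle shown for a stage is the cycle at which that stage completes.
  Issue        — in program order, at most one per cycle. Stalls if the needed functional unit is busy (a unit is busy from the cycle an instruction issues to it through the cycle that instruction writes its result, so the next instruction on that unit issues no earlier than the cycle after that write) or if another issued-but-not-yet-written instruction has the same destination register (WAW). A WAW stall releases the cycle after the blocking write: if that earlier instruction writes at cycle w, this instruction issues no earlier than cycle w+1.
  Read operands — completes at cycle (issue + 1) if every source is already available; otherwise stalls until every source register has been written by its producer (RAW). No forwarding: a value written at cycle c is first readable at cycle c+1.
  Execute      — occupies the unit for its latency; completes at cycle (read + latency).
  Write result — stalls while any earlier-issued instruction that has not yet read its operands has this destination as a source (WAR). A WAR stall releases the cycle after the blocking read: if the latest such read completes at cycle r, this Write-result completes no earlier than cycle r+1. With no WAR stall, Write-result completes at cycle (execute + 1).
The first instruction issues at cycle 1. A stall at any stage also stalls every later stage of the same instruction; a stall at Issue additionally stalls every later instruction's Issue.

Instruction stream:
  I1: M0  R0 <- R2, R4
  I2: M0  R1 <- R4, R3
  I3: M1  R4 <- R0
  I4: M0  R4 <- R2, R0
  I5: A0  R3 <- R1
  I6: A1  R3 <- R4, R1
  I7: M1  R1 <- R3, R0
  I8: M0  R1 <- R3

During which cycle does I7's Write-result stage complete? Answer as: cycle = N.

I1: IS=1 RO=2 EX=7 WR=8
I2: IS=9 RO=10 EX=15 WR=16  [struct: M0 busy until I1 writes@8]
I3: IS=10 RO=11 EX=16 WR=17
I4: IS=18 RO=19 EX=24 WR=25  [WAW R4: wait I3 write@17]
I5: IS=19 RO=20 EX=21 WR=22
I6: IS=23 RO=26 EX=28 WR=29  [WAW R3: wait I5 write@22; RAW R4: wait I4 write@25]
I7: IS=24 RO=30 EX=35 WR=36  [RAW R3: wait I6 write@29]
I8: IS=37 RO=38 EX=43 WR=44  [WAW R1: wait I7 write@36]

cycle = 36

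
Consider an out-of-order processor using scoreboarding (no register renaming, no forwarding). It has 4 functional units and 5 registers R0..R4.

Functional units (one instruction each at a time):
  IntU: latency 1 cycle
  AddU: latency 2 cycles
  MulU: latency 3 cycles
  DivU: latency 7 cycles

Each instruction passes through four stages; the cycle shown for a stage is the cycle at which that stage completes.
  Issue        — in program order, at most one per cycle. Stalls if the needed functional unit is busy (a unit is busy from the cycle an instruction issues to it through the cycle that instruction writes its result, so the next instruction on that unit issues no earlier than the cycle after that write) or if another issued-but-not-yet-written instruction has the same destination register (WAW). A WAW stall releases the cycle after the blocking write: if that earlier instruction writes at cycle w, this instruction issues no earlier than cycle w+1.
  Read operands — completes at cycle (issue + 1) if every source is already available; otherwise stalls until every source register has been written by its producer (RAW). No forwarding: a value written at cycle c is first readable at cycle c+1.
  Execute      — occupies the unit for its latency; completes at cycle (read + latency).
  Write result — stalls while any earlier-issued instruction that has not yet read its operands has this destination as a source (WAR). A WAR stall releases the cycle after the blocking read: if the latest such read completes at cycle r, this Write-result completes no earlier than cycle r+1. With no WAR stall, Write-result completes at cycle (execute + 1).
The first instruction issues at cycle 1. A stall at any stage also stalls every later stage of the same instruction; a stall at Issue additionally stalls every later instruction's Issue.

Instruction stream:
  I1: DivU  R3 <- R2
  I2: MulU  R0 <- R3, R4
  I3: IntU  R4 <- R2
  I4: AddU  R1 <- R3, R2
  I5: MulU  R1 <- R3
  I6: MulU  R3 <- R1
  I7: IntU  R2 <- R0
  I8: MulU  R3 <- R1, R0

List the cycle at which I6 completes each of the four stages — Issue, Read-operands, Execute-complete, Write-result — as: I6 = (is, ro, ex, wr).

c1: I1 issues→DivU
c2: I1 reads, I2 issues→MulU
c3: I3 issues→IntU
c4: I3 reads, I4 issues→AddU
c5: I3 exec-done
c9: I1 exec-done
c10: I1 writes R3
c11: I2 reads, I4 reads
c12: I3 writes R4
c13: I4 exec-done
c14: I2 exec-done, I4 writes R1
c15: I2 writes R0
c16: I5 issues→MulU
c17: I5 reads
c20: I5 exec-done
c21: I5 writes R1
c22: I6 issues→MulU
c23: I6 reads, I7 issues→IntU
c24: I7 reads
c25: I7 exec-done
c26: I6 exec-done, I7 writes R2
c27: I6 writes R3
c28: I8 issues→MulU
c29: I8 reads
c32: I8 exec-done
c33: I8 writes R3

I6 = (22, 23, 26, 27)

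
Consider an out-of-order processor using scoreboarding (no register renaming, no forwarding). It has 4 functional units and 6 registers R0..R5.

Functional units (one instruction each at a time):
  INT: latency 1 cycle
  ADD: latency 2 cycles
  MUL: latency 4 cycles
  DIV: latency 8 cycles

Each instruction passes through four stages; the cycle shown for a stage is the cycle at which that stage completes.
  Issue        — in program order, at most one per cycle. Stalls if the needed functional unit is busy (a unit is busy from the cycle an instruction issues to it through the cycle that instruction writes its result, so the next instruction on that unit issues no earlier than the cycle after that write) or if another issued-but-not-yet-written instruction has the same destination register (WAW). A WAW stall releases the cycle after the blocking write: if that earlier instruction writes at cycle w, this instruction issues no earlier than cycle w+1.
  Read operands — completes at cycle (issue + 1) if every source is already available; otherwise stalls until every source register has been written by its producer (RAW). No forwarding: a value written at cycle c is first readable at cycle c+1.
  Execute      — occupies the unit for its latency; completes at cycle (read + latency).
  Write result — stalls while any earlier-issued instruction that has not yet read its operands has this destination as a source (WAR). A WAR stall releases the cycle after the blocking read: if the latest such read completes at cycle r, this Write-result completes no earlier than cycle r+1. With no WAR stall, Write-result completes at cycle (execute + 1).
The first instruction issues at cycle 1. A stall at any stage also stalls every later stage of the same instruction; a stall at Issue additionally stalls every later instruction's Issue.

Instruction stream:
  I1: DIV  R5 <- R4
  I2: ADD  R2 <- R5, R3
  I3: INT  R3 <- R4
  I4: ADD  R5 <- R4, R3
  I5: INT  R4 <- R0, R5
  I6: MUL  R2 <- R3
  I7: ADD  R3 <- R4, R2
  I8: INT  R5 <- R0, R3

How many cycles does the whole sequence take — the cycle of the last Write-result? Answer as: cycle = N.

I1 -> (1, 2, 10, 11)
I2 -> (2, 12, 14, 15)  // RAW R5: wait I1 write@11
I3 -> (3, 4, 5, 13)  // WAR R3: wait I2 read@12
I4 -> (16, 17, 19, 20)  // struct: ADD busy until I2 writes@15
I5 -> (17, 21, 22, 23)  // RAW R5: wait I4 write@20
I6 -> (18, 19, 23, 24)
I7 -> (21, 25, 27, 28)  // struct: ADD busy until I4 writes@20, RAW R2: wait I6 write@24
I8 -> (24, 29, 30, 31)  // struct: INT busy until I5 writes@23, RAW R3: wait I7 write@28

cycle = 31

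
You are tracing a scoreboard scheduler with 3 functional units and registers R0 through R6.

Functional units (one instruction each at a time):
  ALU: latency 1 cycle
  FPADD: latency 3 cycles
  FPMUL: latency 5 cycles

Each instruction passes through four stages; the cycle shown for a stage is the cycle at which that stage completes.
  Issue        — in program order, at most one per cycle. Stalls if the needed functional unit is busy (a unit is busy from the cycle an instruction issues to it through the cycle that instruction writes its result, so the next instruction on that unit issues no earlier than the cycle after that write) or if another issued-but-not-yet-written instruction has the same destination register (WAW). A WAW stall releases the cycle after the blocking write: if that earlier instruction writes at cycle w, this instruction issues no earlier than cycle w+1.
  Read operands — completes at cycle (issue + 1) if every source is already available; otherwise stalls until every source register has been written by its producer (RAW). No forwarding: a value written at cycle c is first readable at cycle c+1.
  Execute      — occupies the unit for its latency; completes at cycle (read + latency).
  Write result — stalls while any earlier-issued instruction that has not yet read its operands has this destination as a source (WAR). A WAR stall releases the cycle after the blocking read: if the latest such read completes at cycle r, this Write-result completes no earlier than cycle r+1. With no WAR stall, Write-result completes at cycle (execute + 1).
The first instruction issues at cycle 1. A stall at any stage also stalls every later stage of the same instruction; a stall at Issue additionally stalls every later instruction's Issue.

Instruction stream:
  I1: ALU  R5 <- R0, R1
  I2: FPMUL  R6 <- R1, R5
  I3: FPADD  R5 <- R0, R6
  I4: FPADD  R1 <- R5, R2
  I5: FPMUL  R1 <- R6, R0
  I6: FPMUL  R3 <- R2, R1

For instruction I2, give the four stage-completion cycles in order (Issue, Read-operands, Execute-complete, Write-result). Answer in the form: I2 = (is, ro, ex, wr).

I2 = (2, 5, 10, 11)

  I1 | 1 | 2 | 3 | 4
  I2 | 2 | 5 | 10 | 11   RAW R5: wait I1 write@4
  I3 | 5 | 12 | 15 | 16   WAW R5: wait I1 write@4 · RAW R6: wait I2 write@11
  I4 | 17 | 18 | 21 | 22   struct: FPADD busy until I3 writes@16
  I5 | 23 | 24 | 29 | 30   WAW R1: wait I4 write@22
  I6 | 31 | 32 | 37 | 38   struct: FPMUL busy until I5 writes@30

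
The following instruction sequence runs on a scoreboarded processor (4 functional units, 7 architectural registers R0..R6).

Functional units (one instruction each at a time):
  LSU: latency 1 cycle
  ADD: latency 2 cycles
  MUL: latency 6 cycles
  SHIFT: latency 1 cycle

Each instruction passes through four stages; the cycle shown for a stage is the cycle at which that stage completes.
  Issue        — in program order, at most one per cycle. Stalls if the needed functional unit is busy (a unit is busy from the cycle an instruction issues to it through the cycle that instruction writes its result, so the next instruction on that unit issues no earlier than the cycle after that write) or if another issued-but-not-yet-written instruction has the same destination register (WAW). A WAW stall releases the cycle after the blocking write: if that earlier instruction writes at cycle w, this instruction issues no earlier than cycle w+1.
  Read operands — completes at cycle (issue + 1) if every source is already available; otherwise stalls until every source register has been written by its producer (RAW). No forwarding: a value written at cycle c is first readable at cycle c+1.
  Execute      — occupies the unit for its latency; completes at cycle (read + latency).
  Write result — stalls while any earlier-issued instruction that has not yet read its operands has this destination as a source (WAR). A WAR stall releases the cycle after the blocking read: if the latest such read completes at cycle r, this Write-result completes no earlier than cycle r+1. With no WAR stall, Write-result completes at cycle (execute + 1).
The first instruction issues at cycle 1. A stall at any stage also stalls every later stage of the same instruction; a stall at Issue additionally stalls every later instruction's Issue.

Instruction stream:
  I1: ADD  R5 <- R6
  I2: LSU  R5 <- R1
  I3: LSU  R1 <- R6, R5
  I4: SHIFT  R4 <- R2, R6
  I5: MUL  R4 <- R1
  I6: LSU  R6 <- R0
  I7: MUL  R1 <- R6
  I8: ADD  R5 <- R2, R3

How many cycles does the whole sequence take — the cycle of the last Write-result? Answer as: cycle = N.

cycle = 32

t=1  I1 issues→ADD
t=2  I1 reads
t=4  I1 exec-done
t=5  I1 writes R5
t=6  I2 issues→LSU
t=7  I2 reads
t=8  I2 exec-done
t=9  I2 writes R5
t=10  I3 issues→LSU
t=11  I3 reads; I4 issues→SHIFT
t=12  I3 exec-done; I4 reads
t=13  I3 writes R1; I4 exec-done
t=14  I4 writes R4
t=15  I5 issues→MUL
t=16  I5 reads; I6 issues→LSU
t=17  I6 reads
t=18  I6 exec-done
t=19  I6 writes R6
t=22  I5 exec-done
t=23  I5 writes R4
t=24  I7 issues→MUL
t=25  I7 reads; I8 issues→ADD
t=26  I8 reads
t=28  I8 exec-done
t=29  I8 writes R5
t=31  I7 exec-done
t=32  I7 writes R1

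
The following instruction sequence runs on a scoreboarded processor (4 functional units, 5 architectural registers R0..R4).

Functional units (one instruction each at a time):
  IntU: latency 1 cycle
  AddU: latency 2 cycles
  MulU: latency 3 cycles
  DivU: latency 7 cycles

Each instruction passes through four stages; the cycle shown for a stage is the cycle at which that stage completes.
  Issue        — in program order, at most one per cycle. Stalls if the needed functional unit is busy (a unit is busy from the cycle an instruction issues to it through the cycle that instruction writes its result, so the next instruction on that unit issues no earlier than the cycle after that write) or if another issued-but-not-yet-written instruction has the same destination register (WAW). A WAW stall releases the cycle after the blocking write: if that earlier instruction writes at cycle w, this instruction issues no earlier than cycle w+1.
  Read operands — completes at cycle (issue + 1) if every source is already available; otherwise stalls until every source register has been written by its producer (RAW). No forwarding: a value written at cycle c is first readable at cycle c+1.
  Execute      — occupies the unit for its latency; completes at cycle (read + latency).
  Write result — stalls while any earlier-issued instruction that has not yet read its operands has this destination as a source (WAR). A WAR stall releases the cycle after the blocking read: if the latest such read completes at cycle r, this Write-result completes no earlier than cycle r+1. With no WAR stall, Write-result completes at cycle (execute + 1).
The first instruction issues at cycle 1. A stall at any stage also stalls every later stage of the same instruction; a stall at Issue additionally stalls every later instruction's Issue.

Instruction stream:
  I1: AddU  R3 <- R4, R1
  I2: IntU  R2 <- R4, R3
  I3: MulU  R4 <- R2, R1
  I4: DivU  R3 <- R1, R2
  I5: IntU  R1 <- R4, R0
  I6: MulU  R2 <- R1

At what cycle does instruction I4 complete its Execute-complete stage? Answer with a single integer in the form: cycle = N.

cycle 1: I1→AddU
cycle 2: I1 RO; I2→IntU
cycle 3: I3→MulU
cycle 4: I1 EX
cycle 5: I1 WR R3
cycle 6: I2 RO; I4→DivU
cycle 7: I2 EX
cycle 8: I2 WR R2
cycle 9: I3 RO; I4 RO; I5→IntU
cycle 12: I3 EX
cycle 13: I3 WR R4
cycle 14: I5 RO; I6→MulU
cycle 15: I5 EX
cycle 16: I4 EX; I5 WR R1
cycle 17: I4 WR R3; I6 RO
cycle 20: I6 EX
cycle 21: I6 WR R2

cycle = 16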